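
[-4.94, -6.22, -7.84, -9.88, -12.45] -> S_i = -4.94*1.26^i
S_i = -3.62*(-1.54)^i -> [-3.62, 5.57, -8.59, 13.22, -20.36]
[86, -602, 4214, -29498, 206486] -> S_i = 86*-7^i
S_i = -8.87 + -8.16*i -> [-8.87, -17.03, -25.19, -33.35, -41.51]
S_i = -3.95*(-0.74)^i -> [-3.95, 2.92, -2.16, 1.6, -1.18]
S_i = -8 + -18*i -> [-8, -26, -44, -62, -80]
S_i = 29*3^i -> [29, 87, 261, 783, 2349]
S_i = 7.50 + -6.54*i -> [7.5, 0.96, -5.58, -12.12, -18.66]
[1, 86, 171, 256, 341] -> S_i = 1 + 85*i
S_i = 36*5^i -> [36, 180, 900, 4500, 22500]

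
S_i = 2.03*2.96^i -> [2.03, 6.01, 17.79, 52.65, 155.83]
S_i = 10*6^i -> [10, 60, 360, 2160, 12960]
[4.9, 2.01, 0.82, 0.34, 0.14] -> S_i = 4.90*0.41^i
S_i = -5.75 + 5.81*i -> [-5.75, 0.06, 5.87, 11.68, 17.49]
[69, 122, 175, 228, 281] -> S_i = 69 + 53*i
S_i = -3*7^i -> [-3, -21, -147, -1029, -7203]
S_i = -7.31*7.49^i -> [-7.31, -54.75, -410.09, -3071.59, -23006.19]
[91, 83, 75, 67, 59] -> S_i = 91 + -8*i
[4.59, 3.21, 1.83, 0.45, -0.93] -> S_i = 4.59 + -1.38*i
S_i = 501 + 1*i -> [501, 502, 503, 504, 505]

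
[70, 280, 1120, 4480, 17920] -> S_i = 70*4^i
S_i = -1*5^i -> [-1, -5, -25, -125, -625]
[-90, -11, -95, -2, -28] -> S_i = Random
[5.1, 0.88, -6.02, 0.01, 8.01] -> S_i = Random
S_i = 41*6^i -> [41, 246, 1476, 8856, 53136]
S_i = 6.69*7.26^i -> [6.69, 48.57, 352.61, 2559.98, 18585.43]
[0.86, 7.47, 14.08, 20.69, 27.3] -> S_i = 0.86 + 6.61*i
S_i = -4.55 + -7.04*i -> [-4.55, -11.59, -18.63, -25.67, -32.71]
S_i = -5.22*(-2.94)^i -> [-5.22, 15.35, -45.12, 132.65, -390.0]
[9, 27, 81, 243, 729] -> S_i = 9*3^i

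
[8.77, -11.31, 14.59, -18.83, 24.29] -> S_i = 8.77*(-1.29)^i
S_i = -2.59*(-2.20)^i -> [-2.59, 5.7, -12.54, 27.58, -60.67]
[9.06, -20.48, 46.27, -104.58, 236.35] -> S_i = 9.06*(-2.26)^i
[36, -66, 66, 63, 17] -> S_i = Random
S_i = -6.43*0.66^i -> [-6.43, -4.24, -2.8, -1.85, -1.22]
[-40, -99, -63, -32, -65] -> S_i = Random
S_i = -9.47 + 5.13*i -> [-9.47, -4.34, 0.79, 5.92, 11.05]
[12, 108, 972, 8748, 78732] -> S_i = 12*9^i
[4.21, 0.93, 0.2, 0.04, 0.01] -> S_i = 4.21*0.22^i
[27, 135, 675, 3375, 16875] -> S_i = 27*5^i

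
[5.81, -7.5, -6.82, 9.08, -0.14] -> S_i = Random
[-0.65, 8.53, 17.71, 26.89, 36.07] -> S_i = -0.65 + 9.18*i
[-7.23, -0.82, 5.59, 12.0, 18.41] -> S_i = -7.23 + 6.41*i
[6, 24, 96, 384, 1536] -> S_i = 6*4^i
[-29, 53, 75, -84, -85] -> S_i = Random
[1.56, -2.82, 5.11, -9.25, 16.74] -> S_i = 1.56*(-1.81)^i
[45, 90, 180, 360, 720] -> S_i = 45*2^i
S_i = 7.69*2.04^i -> [7.69, 15.69, 32.0, 65.29, 133.18]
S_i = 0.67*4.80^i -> [0.67, 3.22, 15.44, 74.1, 355.66]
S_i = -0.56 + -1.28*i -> [-0.56, -1.84, -3.12, -4.4, -5.68]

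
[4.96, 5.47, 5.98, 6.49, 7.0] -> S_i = 4.96 + 0.51*i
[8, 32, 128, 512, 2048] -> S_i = 8*4^i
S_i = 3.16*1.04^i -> [3.16, 3.29, 3.42, 3.55, 3.7]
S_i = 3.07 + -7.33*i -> [3.07, -4.26, -11.59, -18.92, -26.25]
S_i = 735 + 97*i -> [735, 832, 929, 1026, 1123]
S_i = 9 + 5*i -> [9, 14, 19, 24, 29]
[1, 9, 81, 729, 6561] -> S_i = 1*9^i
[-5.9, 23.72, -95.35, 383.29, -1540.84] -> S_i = -5.90*(-4.02)^i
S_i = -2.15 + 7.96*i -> [-2.15, 5.81, 13.77, 21.73, 29.69]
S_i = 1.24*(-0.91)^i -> [1.24, -1.13, 1.03, -0.93, 0.85]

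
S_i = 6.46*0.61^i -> [6.46, 3.94, 2.4, 1.47, 0.89]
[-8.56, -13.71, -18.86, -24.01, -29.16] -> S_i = -8.56 + -5.15*i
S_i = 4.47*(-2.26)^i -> [4.47, -10.1, 22.83, -51.6, 116.61]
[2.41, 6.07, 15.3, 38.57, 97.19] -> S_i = 2.41*2.52^i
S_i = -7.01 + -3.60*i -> [-7.01, -10.61, -14.21, -17.81, -21.41]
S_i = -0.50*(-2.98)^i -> [-0.5, 1.49, -4.44, 13.23, -39.43]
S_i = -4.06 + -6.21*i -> [-4.06, -10.27, -16.48, -22.69, -28.9]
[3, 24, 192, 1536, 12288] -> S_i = 3*8^i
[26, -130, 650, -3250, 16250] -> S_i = 26*-5^i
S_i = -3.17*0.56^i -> [-3.17, -1.78, -0.99, -0.56, -0.31]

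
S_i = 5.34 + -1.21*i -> [5.34, 4.13, 2.92, 1.71, 0.5]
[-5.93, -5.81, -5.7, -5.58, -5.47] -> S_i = -5.93*0.98^i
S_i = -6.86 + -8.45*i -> [-6.86, -15.31, -23.76, -32.21, -40.66]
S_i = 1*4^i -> [1, 4, 16, 64, 256]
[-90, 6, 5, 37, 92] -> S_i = Random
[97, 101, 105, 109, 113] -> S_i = 97 + 4*i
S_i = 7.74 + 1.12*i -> [7.74, 8.86, 9.98, 11.1, 12.22]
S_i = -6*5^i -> [-6, -30, -150, -750, -3750]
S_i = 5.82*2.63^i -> [5.82, 15.31, 40.26, 105.87, 278.45]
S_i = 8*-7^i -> [8, -56, 392, -2744, 19208]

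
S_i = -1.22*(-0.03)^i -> [-1.22, 0.04, -0.0, 0.0, -0.0]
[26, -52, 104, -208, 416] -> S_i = 26*-2^i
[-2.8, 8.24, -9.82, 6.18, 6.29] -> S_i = Random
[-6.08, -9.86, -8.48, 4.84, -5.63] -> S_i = Random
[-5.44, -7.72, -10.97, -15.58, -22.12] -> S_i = -5.44*1.42^i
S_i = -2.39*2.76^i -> [-2.39, -6.6, -18.21, -50.25, -138.69]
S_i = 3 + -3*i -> [3, 0, -3, -6, -9]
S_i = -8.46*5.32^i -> [-8.46, -45.01, -239.44, -1273.81, -6776.68]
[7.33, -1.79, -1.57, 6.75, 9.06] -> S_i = Random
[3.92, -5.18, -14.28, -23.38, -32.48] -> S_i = 3.92 + -9.10*i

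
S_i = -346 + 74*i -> [-346, -272, -198, -124, -50]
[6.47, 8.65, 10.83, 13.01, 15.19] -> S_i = 6.47 + 2.18*i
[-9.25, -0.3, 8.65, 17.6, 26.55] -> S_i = -9.25 + 8.95*i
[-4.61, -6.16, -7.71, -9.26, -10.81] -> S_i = -4.61 + -1.55*i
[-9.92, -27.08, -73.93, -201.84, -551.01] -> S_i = -9.92*2.73^i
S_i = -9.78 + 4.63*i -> [-9.78, -5.15, -0.52, 4.11, 8.74]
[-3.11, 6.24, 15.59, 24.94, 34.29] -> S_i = -3.11 + 9.35*i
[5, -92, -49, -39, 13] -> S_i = Random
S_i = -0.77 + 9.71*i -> [-0.77, 8.94, 18.65, 28.36, 38.07]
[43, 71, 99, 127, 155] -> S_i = 43 + 28*i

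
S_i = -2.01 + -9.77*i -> [-2.01, -11.78, -21.55, -31.32, -41.09]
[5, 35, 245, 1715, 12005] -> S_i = 5*7^i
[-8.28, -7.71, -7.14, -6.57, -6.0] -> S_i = -8.28 + 0.57*i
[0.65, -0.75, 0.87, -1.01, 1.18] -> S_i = 0.65*(-1.16)^i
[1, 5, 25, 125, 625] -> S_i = 1*5^i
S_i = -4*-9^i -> [-4, 36, -324, 2916, -26244]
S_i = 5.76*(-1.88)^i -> [5.76, -10.83, 20.36, -38.27, 71.95]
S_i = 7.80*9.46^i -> [7.8, 73.79, 698.03, 6603.41, 62468.22]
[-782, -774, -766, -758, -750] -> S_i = -782 + 8*i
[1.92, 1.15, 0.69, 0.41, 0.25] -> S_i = 1.92*0.60^i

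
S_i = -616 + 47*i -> [-616, -569, -522, -475, -428]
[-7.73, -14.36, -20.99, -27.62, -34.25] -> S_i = -7.73 + -6.63*i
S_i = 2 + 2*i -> [2, 4, 6, 8, 10]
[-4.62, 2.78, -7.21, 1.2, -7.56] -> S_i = Random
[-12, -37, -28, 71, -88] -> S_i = Random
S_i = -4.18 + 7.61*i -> [-4.18, 3.43, 11.04, 18.65, 26.26]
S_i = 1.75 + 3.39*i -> [1.75, 5.14, 8.53, 11.92, 15.31]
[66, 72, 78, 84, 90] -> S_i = 66 + 6*i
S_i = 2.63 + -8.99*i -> [2.63, -6.36, -15.35, -24.34, -33.33]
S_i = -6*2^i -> [-6, -12, -24, -48, -96]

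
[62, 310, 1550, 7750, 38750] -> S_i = 62*5^i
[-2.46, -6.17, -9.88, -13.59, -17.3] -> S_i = -2.46 + -3.71*i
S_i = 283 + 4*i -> [283, 287, 291, 295, 299]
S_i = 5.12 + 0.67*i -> [5.12, 5.79, 6.46, 7.13, 7.8]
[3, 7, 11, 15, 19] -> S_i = 3 + 4*i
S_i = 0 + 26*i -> [0, 26, 52, 78, 104]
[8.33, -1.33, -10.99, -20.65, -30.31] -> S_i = 8.33 + -9.66*i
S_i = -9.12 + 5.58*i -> [-9.12, -3.54, 2.04, 7.62, 13.2]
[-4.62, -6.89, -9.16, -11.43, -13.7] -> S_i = -4.62 + -2.27*i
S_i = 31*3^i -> [31, 93, 279, 837, 2511]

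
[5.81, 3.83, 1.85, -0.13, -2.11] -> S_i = 5.81 + -1.98*i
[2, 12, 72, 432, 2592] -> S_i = 2*6^i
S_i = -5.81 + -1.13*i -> [-5.81, -6.94, -8.07, -9.2, -10.33]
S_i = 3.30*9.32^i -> [3.3, 30.76, 286.65, 2671.54, 24898.75]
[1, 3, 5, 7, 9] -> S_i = 1 + 2*i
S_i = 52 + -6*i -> [52, 46, 40, 34, 28]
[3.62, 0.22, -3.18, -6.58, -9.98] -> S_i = 3.62 + -3.40*i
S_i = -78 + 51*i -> [-78, -27, 24, 75, 126]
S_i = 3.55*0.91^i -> [3.55, 3.23, 2.94, 2.68, 2.43]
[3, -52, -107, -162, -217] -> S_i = 3 + -55*i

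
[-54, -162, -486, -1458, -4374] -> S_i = -54*3^i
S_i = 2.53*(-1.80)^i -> [2.53, -4.55, 8.2, -14.75, 26.56]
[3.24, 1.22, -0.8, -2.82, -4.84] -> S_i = 3.24 + -2.02*i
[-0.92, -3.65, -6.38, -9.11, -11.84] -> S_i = -0.92 + -2.73*i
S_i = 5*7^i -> [5, 35, 245, 1715, 12005]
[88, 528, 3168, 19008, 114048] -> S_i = 88*6^i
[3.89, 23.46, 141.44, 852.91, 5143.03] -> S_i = 3.89*6.03^i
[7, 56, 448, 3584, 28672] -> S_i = 7*8^i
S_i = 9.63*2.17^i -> [9.63, 20.9, 45.35, 98.4, 213.53]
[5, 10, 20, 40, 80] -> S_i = 5*2^i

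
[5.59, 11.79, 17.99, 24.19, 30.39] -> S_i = 5.59 + 6.20*i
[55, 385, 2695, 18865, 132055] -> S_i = 55*7^i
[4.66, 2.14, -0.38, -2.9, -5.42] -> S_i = 4.66 + -2.52*i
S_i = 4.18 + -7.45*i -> [4.18, -3.27, -10.72, -18.17, -25.62]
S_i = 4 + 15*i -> [4, 19, 34, 49, 64]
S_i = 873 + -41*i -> [873, 832, 791, 750, 709]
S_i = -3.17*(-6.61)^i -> [-3.17, 20.95, -138.5, 915.51, -6051.53]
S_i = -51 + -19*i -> [-51, -70, -89, -108, -127]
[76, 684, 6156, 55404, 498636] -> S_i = 76*9^i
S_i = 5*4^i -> [5, 20, 80, 320, 1280]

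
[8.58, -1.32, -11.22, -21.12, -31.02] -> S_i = 8.58 + -9.90*i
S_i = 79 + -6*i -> [79, 73, 67, 61, 55]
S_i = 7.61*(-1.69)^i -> [7.61, -12.86, 21.73, -36.73, 62.08]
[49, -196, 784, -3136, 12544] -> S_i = 49*-4^i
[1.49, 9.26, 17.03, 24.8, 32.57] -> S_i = 1.49 + 7.77*i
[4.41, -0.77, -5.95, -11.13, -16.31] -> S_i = 4.41 + -5.18*i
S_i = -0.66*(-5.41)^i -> [-0.66, 3.57, -19.32, 104.5, -565.37]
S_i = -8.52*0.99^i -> [-8.52, -8.43, -8.35, -8.27, -8.18]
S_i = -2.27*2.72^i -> [-2.27, -6.17, -16.79, -45.68, -124.25]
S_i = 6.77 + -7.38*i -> [6.77, -0.61, -7.99, -15.37, -22.75]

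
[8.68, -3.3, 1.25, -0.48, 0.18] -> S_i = 8.68*(-0.38)^i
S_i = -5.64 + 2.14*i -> [-5.64, -3.5, -1.36, 0.78, 2.92]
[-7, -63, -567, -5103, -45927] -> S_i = -7*9^i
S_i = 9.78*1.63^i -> [9.78, 15.94, 25.98, 42.35, 69.04]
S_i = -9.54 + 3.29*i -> [-9.54, -6.25, -2.96, 0.33, 3.62]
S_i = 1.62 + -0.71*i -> [1.62, 0.91, 0.2, -0.51, -1.22]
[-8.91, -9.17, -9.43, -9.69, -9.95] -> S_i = -8.91 + -0.26*i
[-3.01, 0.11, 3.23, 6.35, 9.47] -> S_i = -3.01 + 3.12*i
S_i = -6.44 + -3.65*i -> [-6.44, -10.09, -13.74, -17.39, -21.04]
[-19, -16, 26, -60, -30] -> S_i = Random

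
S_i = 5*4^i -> [5, 20, 80, 320, 1280]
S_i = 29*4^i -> [29, 116, 464, 1856, 7424]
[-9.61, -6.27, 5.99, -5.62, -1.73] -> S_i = Random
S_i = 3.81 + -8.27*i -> [3.81, -4.46, -12.73, -21.0, -29.27]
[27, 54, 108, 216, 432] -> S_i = 27*2^i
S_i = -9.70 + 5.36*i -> [-9.7, -4.34, 1.02, 6.38, 11.74]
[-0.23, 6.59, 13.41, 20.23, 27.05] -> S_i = -0.23 + 6.82*i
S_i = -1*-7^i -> [-1, 7, -49, 343, -2401]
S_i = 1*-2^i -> [1, -2, 4, -8, 16]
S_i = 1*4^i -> [1, 4, 16, 64, 256]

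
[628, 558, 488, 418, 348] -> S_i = 628 + -70*i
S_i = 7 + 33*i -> [7, 40, 73, 106, 139]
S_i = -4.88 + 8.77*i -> [-4.88, 3.89, 12.66, 21.43, 30.2]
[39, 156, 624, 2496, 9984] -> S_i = 39*4^i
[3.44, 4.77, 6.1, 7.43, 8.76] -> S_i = 3.44 + 1.33*i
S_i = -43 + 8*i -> [-43, -35, -27, -19, -11]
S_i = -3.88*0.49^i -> [-3.88, -1.9, -0.93, -0.46, -0.22]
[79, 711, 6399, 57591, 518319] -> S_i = 79*9^i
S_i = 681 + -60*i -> [681, 621, 561, 501, 441]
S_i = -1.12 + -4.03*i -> [-1.12, -5.15, -9.18, -13.21, -17.24]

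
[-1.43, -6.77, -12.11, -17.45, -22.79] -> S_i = -1.43 + -5.34*i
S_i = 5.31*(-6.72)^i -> [5.31, -35.68, 239.79, -1611.4, 10828.58]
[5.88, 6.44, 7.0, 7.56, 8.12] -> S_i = 5.88 + 0.56*i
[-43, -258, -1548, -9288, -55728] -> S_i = -43*6^i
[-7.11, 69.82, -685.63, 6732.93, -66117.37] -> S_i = -7.11*(-9.82)^i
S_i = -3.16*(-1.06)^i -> [-3.16, 3.35, -3.55, 3.76, -3.99]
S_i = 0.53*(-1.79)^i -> [0.53, -0.95, 1.7, -3.04, 5.44]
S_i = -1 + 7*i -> [-1, 6, 13, 20, 27]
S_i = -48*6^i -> [-48, -288, -1728, -10368, -62208]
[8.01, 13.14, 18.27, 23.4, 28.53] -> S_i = 8.01 + 5.13*i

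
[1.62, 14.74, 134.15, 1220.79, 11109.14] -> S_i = 1.62*9.10^i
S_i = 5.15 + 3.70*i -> [5.15, 8.85, 12.55, 16.25, 19.95]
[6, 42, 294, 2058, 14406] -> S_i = 6*7^i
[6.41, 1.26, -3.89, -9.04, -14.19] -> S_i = 6.41 + -5.15*i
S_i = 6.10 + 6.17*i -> [6.1, 12.27, 18.44, 24.61, 30.78]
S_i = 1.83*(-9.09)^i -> [1.83, -16.63, 151.21, -1374.49, 12494.15]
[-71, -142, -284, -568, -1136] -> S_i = -71*2^i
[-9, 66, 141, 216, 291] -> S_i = -9 + 75*i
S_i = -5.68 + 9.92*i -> [-5.68, 4.24, 14.16, 24.08, 34.0]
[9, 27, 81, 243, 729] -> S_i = 9*3^i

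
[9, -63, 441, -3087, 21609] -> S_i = 9*-7^i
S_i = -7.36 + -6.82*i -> [-7.36, -14.18, -21.0, -27.82, -34.64]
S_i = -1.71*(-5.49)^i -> [-1.71, 9.39, -51.54, 282.95, -1553.41]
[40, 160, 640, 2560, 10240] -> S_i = 40*4^i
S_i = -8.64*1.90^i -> [-8.64, -16.42, -31.19, -59.26, -112.6]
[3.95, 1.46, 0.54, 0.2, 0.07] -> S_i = 3.95*0.37^i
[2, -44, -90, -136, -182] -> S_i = 2 + -46*i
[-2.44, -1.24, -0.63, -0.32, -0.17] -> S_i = -2.44*0.51^i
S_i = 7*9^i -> [7, 63, 567, 5103, 45927]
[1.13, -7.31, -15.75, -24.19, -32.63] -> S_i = 1.13 + -8.44*i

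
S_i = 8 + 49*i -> [8, 57, 106, 155, 204]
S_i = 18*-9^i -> [18, -162, 1458, -13122, 118098]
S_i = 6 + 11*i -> [6, 17, 28, 39, 50]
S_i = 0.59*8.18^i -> [0.59, 4.83, 39.48, 322.93, 2641.59]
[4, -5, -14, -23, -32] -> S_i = 4 + -9*i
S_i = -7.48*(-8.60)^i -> [-7.48, 64.33, -553.22, 4757.7, -40916.21]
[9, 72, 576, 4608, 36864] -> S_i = 9*8^i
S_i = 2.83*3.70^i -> [2.83, 10.47, 38.74, 143.35, 530.39]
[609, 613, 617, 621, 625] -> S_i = 609 + 4*i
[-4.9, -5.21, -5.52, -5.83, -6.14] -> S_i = -4.90 + -0.31*i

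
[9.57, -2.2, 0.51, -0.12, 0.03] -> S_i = 9.57*(-0.23)^i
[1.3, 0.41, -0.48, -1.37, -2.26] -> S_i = 1.30 + -0.89*i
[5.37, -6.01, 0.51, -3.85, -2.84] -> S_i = Random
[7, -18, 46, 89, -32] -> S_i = Random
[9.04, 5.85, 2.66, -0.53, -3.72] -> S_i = 9.04 + -3.19*i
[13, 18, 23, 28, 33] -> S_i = 13 + 5*i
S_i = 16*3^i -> [16, 48, 144, 432, 1296]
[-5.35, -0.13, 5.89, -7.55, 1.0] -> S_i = Random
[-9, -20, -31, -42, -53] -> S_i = -9 + -11*i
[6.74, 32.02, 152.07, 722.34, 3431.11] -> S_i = 6.74*4.75^i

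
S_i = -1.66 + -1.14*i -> [-1.66, -2.8, -3.94, -5.08, -6.22]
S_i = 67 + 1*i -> [67, 68, 69, 70, 71]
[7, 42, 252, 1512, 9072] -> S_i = 7*6^i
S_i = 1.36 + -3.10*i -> [1.36, -1.74, -4.84, -7.94, -11.04]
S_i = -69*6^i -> [-69, -414, -2484, -14904, -89424]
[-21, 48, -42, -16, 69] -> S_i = Random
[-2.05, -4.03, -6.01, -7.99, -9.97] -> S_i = -2.05 + -1.98*i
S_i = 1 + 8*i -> [1, 9, 17, 25, 33]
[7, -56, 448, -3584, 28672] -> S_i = 7*-8^i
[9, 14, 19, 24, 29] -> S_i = 9 + 5*i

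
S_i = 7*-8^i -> [7, -56, 448, -3584, 28672]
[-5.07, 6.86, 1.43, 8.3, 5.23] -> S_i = Random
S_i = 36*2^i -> [36, 72, 144, 288, 576]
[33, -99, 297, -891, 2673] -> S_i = 33*-3^i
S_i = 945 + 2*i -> [945, 947, 949, 951, 953]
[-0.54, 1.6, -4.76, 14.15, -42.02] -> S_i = -0.54*(-2.97)^i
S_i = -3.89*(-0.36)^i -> [-3.89, 1.4, -0.5, 0.18, -0.07]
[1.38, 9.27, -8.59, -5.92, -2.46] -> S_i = Random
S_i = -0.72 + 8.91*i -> [-0.72, 8.19, 17.1, 26.01, 34.92]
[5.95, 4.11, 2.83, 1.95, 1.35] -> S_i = 5.95*0.69^i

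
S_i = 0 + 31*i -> [0, 31, 62, 93, 124]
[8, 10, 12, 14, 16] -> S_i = 8 + 2*i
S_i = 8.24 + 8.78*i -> [8.24, 17.02, 25.8, 34.58, 43.36]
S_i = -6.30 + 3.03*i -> [-6.3, -3.27, -0.24, 2.79, 5.82]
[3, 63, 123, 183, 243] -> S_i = 3 + 60*i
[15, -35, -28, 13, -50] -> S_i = Random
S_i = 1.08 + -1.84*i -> [1.08, -0.76, -2.6, -4.44, -6.28]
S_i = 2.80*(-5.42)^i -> [2.8, -15.18, 82.25, -445.82, 2416.32]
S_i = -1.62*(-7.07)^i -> [-1.62, 11.45, -80.98, 572.5, -4047.55]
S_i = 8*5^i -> [8, 40, 200, 1000, 5000]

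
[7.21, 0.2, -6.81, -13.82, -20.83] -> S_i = 7.21 + -7.01*i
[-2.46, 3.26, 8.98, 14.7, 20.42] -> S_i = -2.46 + 5.72*i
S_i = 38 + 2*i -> [38, 40, 42, 44, 46]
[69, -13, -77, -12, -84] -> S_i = Random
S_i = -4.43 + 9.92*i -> [-4.43, 5.49, 15.41, 25.33, 35.25]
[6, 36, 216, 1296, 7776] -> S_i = 6*6^i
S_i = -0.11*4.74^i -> [-0.11, -0.52, -2.47, -11.71, -55.53]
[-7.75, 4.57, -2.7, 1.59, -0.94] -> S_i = -7.75*(-0.59)^i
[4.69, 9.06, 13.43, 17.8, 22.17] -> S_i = 4.69 + 4.37*i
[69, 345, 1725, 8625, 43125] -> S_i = 69*5^i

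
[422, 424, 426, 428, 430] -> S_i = 422 + 2*i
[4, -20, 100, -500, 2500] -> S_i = 4*-5^i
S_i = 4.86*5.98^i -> [4.86, 29.06, 173.8, 1039.3, 6215.0]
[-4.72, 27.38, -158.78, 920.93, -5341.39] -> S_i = -4.72*(-5.80)^i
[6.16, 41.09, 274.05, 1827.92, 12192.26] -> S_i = 6.16*6.67^i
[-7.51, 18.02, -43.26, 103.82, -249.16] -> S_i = -7.51*(-2.40)^i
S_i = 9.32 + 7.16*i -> [9.32, 16.48, 23.64, 30.8, 37.96]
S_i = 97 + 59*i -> [97, 156, 215, 274, 333]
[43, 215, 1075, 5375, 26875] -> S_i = 43*5^i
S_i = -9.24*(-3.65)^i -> [-9.24, 33.73, -123.1, 449.31, -1640.0]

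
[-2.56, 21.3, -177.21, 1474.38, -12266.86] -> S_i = -2.56*(-8.32)^i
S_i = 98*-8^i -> [98, -784, 6272, -50176, 401408]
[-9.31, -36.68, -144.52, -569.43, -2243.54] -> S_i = -9.31*3.94^i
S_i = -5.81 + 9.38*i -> [-5.81, 3.57, 12.95, 22.33, 31.71]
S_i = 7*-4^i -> [7, -28, 112, -448, 1792]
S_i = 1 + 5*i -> [1, 6, 11, 16, 21]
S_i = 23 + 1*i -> [23, 24, 25, 26, 27]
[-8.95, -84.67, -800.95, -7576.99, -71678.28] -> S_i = -8.95*9.46^i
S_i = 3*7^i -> [3, 21, 147, 1029, 7203]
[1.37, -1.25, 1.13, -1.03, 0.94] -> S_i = 1.37*(-0.91)^i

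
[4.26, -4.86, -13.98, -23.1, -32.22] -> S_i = 4.26 + -9.12*i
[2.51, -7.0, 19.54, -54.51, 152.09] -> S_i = 2.51*(-2.79)^i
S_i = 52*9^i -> [52, 468, 4212, 37908, 341172]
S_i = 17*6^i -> [17, 102, 612, 3672, 22032]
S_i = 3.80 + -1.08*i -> [3.8, 2.72, 1.64, 0.56, -0.52]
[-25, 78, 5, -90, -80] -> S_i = Random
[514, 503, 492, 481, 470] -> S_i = 514 + -11*i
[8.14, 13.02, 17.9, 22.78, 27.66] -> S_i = 8.14 + 4.88*i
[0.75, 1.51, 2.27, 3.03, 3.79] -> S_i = 0.75 + 0.76*i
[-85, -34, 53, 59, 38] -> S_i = Random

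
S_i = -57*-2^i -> [-57, 114, -228, 456, -912]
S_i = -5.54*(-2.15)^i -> [-5.54, 11.91, -25.61, 55.06, -118.38]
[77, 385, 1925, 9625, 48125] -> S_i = 77*5^i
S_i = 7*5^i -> [7, 35, 175, 875, 4375]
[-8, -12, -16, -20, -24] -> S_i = -8 + -4*i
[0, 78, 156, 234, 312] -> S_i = 0 + 78*i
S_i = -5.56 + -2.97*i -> [-5.56, -8.53, -11.5, -14.47, -17.44]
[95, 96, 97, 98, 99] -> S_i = 95 + 1*i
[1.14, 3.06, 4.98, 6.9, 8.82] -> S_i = 1.14 + 1.92*i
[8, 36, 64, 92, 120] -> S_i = 8 + 28*i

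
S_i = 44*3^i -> [44, 132, 396, 1188, 3564]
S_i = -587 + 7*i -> [-587, -580, -573, -566, -559]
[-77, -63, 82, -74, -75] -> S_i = Random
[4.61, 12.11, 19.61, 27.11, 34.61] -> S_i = 4.61 + 7.50*i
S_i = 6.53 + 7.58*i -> [6.53, 14.11, 21.69, 29.27, 36.85]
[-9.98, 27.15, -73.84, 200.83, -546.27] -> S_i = -9.98*(-2.72)^i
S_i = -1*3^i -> [-1, -3, -9, -27, -81]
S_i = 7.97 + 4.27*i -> [7.97, 12.24, 16.51, 20.78, 25.05]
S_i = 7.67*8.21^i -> [7.67, 62.97, 516.99, 4244.48, 34847.21]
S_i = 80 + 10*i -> [80, 90, 100, 110, 120]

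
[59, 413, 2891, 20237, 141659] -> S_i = 59*7^i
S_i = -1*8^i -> [-1, -8, -64, -512, -4096]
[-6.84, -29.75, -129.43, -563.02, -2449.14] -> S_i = -6.84*4.35^i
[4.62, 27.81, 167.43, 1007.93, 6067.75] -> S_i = 4.62*6.02^i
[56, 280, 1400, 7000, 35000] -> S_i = 56*5^i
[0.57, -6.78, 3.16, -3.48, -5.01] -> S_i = Random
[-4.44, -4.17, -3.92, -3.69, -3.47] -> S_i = -4.44*0.94^i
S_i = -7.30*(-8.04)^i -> [-7.3, 58.69, -471.88, 3793.94, -30503.32]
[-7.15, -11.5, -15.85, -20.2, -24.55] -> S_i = -7.15 + -4.35*i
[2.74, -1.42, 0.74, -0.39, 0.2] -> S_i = 2.74*(-0.52)^i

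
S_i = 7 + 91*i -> [7, 98, 189, 280, 371]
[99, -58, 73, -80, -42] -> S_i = Random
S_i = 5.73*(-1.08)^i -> [5.73, -6.19, 6.68, -7.22, 7.8]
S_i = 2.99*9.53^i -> [2.99, 28.49, 271.55, 2587.91, 24662.82]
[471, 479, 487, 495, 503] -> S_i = 471 + 8*i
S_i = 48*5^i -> [48, 240, 1200, 6000, 30000]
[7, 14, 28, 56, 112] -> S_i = 7*2^i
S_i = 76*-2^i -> [76, -152, 304, -608, 1216]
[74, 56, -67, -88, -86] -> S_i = Random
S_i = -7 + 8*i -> [-7, 1, 9, 17, 25]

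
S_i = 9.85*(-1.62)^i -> [9.85, -15.96, 25.85, -41.88, 67.84]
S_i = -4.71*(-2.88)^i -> [-4.71, 13.56, -39.07, 112.51, -324.03]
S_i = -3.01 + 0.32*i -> [-3.01, -2.69, -2.37, -2.05, -1.73]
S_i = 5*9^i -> [5, 45, 405, 3645, 32805]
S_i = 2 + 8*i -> [2, 10, 18, 26, 34]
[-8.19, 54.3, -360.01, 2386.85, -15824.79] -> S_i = -8.19*(-6.63)^i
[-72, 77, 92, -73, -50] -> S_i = Random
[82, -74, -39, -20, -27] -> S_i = Random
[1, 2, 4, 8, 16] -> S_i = 1*2^i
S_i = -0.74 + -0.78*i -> [-0.74, -1.52, -2.3, -3.08, -3.86]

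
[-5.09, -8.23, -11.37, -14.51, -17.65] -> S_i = -5.09 + -3.14*i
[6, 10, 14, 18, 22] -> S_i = 6 + 4*i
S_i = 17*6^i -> [17, 102, 612, 3672, 22032]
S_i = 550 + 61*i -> [550, 611, 672, 733, 794]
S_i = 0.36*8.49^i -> [0.36, 3.06, 25.95, 220.31, 1870.39]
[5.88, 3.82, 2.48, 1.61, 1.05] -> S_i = 5.88*0.65^i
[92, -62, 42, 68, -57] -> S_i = Random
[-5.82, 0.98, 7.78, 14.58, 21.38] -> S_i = -5.82 + 6.80*i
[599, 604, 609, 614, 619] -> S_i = 599 + 5*i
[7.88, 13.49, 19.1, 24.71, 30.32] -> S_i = 7.88 + 5.61*i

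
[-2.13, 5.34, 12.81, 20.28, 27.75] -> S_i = -2.13 + 7.47*i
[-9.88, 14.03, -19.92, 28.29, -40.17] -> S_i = -9.88*(-1.42)^i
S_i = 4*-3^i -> [4, -12, 36, -108, 324]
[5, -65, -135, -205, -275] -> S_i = 5 + -70*i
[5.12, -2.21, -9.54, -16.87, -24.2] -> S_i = 5.12 + -7.33*i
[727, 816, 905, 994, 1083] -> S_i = 727 + 89*i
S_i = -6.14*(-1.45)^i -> [-6.14, 8.9, -12.91, 18.72, -27.14]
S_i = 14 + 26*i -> [14, 40, 66, 92, 118]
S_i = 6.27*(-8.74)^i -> [6.27, -54.8, 478.95, -4186.03, 36585.86]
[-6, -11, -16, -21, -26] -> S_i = -6 + -5*i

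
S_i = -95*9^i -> [-95, -855, -7695, -69255, -623295]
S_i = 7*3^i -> [7, 21, 63, 189, 567]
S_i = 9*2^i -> [9, 18, 36, 72, 144]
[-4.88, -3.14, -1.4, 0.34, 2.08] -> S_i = -4.88 + 1.74*i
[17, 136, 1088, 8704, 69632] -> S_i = 17*8^i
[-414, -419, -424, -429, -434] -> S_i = -414 + -5*i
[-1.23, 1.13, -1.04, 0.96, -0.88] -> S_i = -1.23*(-0.92)^i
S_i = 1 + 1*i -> [1, 2, 3, 4, 5]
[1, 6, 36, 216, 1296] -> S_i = 1*6^i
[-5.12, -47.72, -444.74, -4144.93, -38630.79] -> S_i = -5.12*9.32^i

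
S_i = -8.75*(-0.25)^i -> [-8.75, 2.19, -0.55, 0.14, -0.03]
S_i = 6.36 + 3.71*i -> [6.36, 10.07, 13.78, 17.49, 21.2]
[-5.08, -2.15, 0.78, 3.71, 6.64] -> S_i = -5.08 + 2.93*i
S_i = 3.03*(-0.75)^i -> [3.03, -2.27, 1.7, -1.28, 0.96]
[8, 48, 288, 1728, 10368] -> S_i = 8*6^i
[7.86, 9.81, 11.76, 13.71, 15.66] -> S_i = 7.86 + 1.95*i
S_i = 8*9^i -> [8, 72, 648, 5832, 52488]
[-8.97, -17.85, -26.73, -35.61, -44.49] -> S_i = -8.97 + -8.88*i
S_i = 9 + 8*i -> [9, 17, 25, 33, 41]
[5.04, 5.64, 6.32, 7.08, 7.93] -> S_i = 5.04*1.12^i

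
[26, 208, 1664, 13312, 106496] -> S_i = 26*8^i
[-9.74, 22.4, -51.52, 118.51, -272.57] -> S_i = -9.74*(-2.30)^i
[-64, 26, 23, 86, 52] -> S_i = Random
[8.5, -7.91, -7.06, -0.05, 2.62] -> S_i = Random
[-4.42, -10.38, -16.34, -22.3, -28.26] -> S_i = -4.42 + -5.96*i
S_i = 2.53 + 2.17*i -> [2.53, 4.7, 6.87, 9.04, 11.21]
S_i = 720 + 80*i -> [720, 800, 880, 960, 1040]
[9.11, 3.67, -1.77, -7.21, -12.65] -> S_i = 9.11 + -5.44*i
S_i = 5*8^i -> [5, 40, 320, 2560, 20480]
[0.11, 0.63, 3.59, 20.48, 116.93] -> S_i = 0.11*5.71^i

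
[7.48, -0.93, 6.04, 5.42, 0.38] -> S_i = Random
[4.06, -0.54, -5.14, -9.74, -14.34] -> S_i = 4.06 + -4.60*i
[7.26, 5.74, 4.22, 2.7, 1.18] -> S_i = 7.26 + -1.52*i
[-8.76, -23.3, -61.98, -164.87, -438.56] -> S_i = -8.76*2.66^i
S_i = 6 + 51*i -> [6, 57, 108, 159, 210]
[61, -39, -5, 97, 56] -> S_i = Random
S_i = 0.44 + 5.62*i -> [0.44, 6.06, 11.68, 17.3, 22.92]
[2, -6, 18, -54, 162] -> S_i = 2*-3^i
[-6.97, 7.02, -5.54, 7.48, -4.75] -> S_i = Random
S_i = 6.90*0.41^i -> [6.9, 2.83, 1.16, 0.48, 0.19]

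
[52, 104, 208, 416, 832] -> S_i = 52*2^i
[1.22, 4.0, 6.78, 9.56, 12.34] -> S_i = 1.22 + 2.78*i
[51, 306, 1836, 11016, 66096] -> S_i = 51*6^i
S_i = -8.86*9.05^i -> [-8.86, -80.18, -725.66, -6567.19, -59433.05]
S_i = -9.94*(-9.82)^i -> [-9.94, 97.61, -958.54, 9412.84, -92434.13]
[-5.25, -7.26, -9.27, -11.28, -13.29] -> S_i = -5.25 + -2.01*i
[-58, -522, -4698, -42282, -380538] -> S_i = -58*9^i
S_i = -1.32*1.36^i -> [-1.32, -1.8, -2.44, -3.32, -4.52]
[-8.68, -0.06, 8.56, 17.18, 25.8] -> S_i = -8.68 + 8.62*i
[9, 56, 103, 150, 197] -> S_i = 9 + 47*i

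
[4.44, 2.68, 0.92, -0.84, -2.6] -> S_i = 4.44 + -1.76*i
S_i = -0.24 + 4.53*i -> [-0.24, 4.29, 8.82, 13.35, 17.88]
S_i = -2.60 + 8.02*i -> [-2.6, 5.42, 13.44, 21.46, 29.48]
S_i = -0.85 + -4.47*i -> [-0.85, -5.32, -9.79, -14.26, -18.73]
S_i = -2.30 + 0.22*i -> [-2.3, -2.08, -1.86, -1.64, -1.42]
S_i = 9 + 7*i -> [9, 16, 23, 30, 37]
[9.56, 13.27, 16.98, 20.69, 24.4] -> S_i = 9.56 + 3.71*i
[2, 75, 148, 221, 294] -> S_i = 2 + 73*i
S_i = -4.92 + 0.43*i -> [-4.92, -4.49, -4.06, -3.63, -3.2]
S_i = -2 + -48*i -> [-2, -50, -98, -146, -194]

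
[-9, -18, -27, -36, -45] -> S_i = -9 + -9*i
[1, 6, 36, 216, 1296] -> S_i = 1*6^i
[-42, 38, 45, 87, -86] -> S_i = Random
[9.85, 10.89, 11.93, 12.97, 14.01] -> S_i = 9.85 + 1.04*i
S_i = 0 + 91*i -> [0, 91, 182, 273, 364]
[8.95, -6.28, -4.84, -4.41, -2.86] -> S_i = Random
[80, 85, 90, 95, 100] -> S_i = 80 + 5*i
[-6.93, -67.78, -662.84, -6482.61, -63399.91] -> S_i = -6.93*9.78^i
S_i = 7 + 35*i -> [7, 42, 77, 112, 147]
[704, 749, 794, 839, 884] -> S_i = 704 + 45*i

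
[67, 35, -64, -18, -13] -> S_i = Random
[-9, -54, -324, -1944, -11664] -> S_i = -9*6^i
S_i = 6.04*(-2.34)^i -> [6.04, -14.13, 33.07, -77.39, 181.09]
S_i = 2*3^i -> [2, 6, 18, 54, 162]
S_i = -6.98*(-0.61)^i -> [-6.98, 4.26, -2.6, 1.58, -0.97]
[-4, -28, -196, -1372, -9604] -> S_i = -4*7^i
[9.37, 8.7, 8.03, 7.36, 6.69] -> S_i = 9.37 + -0.67*i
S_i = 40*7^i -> [40, 280, 1960, 13720, 96040]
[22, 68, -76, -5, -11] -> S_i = Random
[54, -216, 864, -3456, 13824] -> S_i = 54*-4^i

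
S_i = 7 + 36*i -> [7, 43, 79, 115, 151]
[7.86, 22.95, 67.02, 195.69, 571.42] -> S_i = 7.86*2.92^i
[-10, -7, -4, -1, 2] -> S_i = -10 + 3*i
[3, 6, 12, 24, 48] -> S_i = 3*2^i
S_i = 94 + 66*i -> [94, 160, 226, 292, 358]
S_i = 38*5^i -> [38, 190, 950, 4750, 23750]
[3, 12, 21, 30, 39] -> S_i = 3 + 9*i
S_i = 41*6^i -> [41, 246, 1476, 8856, 53136]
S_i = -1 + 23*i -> [-1, 22, 45, 68, 91]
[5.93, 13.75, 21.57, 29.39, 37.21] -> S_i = 5.93 + 7.82*i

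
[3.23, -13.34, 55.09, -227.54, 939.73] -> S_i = 3.23*(-4.13)^i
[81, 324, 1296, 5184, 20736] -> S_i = 81*4^i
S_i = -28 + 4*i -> [-28, -24, -20, -16, -12]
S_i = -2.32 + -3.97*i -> [-2.32, -6.29, -10.26, -14.23, -18.2]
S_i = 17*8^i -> [17, 136, 1088, 8704, 69632]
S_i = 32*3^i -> [32, 96, 288, 864, 2592]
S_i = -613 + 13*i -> [-613, -600, -587, -574, -561]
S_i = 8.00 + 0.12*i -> [8.0, 8.12, 8.24, 8.36, 8.48]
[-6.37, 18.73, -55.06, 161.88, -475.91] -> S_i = -6.37*(-2.94)^i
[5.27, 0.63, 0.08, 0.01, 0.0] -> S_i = 5.27*0.12^i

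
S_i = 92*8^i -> [92, 736, 5888, 47104, 376832]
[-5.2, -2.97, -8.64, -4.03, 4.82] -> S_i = Random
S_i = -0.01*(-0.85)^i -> [-0.01, 0.01, -0.01, 0.01, -0.01]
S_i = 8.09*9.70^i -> [8.09, 78.47, 761.19, 7383.52, 71620.19]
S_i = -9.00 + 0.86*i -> [-9.0, -8.14, -7.28, -6.42, -5.56]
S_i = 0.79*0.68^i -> [0.79, 0.54, 0.37, 0.25, 0.17]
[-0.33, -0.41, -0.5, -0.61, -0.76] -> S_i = -0.33*1.23^i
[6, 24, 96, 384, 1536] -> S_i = 6*4^i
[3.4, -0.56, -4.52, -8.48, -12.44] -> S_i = 3.40 + -3.96*i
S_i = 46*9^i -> [46, 414, 3726, 33534, 301806]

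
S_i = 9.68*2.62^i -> [9.68, 25.36, 66.45, 174.09, 456.12]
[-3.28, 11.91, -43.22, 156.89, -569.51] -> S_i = -3.28*(-3.63)^i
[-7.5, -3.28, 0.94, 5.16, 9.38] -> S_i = -7.50 + 4.22*i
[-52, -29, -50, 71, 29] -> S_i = Random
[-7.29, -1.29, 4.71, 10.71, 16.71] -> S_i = -7.29 + 6.00*i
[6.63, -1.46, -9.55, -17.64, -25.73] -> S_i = 6.63 + -8.09*i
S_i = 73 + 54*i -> [73, 127, 181, 235, 289]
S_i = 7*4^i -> [7, 28, 112, 448, 1792]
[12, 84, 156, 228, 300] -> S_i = 12 + 72*i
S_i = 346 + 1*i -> [346, 347, 348, 349, 350]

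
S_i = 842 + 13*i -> [842, 855, 868, 881, 894]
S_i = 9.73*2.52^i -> [9.73, 24.52, 61.79, 155.71, 392.39]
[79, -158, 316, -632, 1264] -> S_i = 79*-2^i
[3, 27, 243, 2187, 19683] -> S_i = 3*9^i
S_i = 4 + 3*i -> [4, 7, 10, 13, 16]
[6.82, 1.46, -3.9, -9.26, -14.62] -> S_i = 6.82 + -5.36*i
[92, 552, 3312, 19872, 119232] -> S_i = 92*6^i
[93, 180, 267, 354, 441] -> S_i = 93 + 87*i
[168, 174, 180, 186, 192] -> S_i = 168 + 6*i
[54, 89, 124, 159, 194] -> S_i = 54 + 35*i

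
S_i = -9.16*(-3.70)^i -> [-9.16, 33.89, -125.4, 463.98, -1716.73]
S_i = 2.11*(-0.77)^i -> [2.11, -1.62, 1.25, -0.96, 0.74]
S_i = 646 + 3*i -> [646, 649, 652, 655, 658]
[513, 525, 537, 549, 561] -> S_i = 513 + 12*i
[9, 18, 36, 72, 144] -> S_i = 9*2^i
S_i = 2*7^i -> [2, 14, 98, 686, 4802]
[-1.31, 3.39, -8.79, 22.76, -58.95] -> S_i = -1.31*(-2.59)^i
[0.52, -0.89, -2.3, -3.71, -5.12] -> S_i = 0.52 + -1.41*i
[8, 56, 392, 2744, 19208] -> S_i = 8*7^i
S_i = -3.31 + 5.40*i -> [-3.31, 2.09, 7.49, 12.89, 18.29]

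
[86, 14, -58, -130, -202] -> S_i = 86 + -72*i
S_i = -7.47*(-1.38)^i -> [-7.47, 10.31, -14.23, 19.63, -27.09]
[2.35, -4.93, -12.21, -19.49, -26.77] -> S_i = 2.35 + -7.28*i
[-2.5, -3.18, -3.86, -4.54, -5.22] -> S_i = -2.50 + -0.68*i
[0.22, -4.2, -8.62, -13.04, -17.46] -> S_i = 0.22 + -4.42*i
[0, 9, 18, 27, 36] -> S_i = 0 + 9*i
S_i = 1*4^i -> [1, 4, 16, 64, 256]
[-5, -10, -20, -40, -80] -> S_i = -5*2^i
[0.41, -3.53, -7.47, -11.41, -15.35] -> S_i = 0.41 + -3.94*i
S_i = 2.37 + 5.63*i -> [2.37, 8.0, 13.63, 19.26, 24.89]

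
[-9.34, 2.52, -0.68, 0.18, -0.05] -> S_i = -9.34*(-0.27)^i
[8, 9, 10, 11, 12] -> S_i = 8 + 1*i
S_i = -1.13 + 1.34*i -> [-1.13, 0.21, 1.55, 2.89, 4.23]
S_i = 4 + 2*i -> [4, 6, 8, 10, 12]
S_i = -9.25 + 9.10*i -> [-9.25, -0.15, 8.95, 18.05, 27.15]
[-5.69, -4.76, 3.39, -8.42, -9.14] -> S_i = Random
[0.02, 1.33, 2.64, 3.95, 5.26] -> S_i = 0.02 + 1.31*i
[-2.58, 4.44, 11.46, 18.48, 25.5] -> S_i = -2.58 + 7.02*i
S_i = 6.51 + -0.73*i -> [6.51, 5.78, 5.05, 4.32, 3.59]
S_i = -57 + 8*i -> [-57, -49, -41, -33, -25]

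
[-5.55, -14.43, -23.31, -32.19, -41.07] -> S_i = -5.55 + -8.88*i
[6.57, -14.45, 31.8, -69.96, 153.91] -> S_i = 6.57*(-2.20)^i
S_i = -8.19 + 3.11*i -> [-8.19, -5.08, -1.97, 1.14, 4.25]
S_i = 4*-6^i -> [4, -24, 144, -864, 5184]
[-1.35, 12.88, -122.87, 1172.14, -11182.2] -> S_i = -1.35*(-9.54)^i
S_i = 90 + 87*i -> [90, 177, 264, 351, 438]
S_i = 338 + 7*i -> [338, 345, 352, 359, 366]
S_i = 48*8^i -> [48, 384, 3072, 24576, 196608]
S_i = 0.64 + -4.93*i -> [0.64, -4.29, -9.22, -14.15, -19.08]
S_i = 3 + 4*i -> [3, 7, 11, 15, 19]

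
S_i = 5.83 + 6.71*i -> [5.83, 12.54, 19.25, 25.96, 32.67]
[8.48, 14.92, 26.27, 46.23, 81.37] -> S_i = 8.48*1.76^i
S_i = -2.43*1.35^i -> [-2.43, -3.28, -4.43, -5.98, -8.07]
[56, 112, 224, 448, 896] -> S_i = 56*2^i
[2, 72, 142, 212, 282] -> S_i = 2 + 70*i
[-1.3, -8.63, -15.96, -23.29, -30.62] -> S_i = -1.30 + -7.33*i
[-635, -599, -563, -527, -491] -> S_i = -635 + 36*i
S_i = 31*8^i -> [31, 248, 1984, 15872, 126976]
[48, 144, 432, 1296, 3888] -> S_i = 48*3^i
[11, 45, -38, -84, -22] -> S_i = Random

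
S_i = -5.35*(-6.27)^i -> [-5.35, 33.54, -210.32, 1318.73, -8268.45]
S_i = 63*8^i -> [63, 504, 4032, 32256, 258048]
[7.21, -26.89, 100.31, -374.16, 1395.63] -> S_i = 7.21*(-3.73)^i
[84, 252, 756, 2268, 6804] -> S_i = 84*3^i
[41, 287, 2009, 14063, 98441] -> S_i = 41*7^i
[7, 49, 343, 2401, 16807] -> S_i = 7*7^i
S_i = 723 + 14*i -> [723, 737, 751, 765, 779]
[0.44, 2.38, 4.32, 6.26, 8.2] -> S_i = 0.44 + 1.94*i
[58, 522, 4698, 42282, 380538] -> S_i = 58*9^i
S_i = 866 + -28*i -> [866, 838, 810, 782, 754]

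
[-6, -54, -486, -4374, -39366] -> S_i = -6*9^i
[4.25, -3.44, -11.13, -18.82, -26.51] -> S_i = 4.25 + -7.69*i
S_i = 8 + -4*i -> [8, 4, 0, -4, -8]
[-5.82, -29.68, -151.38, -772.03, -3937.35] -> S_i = -5.82*5.10^i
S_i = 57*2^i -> [57, 114, 228, 456, 912]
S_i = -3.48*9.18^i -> [-3.48, -31.95, -293.27, -2692.2, -24714.39]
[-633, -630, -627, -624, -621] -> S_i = -633 + 3*i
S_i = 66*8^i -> [66, 528, 4224, 33792, 270336]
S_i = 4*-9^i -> [4, -36, 324, -2916, 26244]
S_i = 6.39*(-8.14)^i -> [6.39, -52.01, 423.4, -3446.47, 28054.24]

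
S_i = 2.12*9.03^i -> [2.12, 19.14, 172.87, 1560.99, 14095.71]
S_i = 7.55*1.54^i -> [7.55, 11.63, 17.91, 27.57, 42.46]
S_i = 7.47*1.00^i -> [7.47, 7.47, 7.47, 7.47, 7.47]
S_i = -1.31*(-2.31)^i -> [-1.31, 3.03, -6.99, 16.15, -37.3]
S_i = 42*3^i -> [42, 126, 378, 1134, 3402]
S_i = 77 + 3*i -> [77, 80, 83, 86, 89]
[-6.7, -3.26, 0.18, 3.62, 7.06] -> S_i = -6.70 + 3.44*i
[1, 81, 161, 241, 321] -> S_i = 1 + 80*i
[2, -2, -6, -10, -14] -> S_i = 2 + -4*i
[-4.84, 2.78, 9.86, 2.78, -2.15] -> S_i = Random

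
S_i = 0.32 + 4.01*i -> [0.32, 4.33, 8.34, 12.35, 16.36]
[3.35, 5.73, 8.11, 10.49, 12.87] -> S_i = 3.35 + 2.38*i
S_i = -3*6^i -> [-3, -18, -108, -648, -3888]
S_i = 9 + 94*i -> [9, 103, 197, 291, 385]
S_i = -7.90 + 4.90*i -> [-7.9, -3.0, 1.9, 6.8, 11.7]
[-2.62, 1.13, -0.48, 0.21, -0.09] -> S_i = -2.62*(-0.43)^i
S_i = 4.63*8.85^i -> [4.63, 40.98, 362.63, 3209.3, 28402.34]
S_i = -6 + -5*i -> [-6, -11, -16, -21, -26]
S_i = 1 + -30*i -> [1, -29, -59, -89, -119]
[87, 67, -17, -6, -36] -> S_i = Random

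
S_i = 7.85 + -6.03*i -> [7.85, 1.82, -4.21, -10.24, -16.27]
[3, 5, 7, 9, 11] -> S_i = 3 + 2*i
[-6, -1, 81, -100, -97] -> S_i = Random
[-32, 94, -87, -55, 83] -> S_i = Random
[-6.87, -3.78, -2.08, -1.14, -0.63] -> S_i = -6.87*0.55^i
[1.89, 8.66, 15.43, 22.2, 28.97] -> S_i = 1.89 + 6.77*i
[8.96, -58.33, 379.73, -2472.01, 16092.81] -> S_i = 8.96*(-6.51)^i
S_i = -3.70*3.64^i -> [-3.7, -13.47, -49.02, -178.45, -649.54]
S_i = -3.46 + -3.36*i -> [-3.46, -6.82, -10.18, -13.54, -16.9]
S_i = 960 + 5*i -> [960, 965, 970, 975, 980]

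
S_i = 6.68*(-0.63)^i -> [6.68, -4.21, 2.65, -1.67, 1.05]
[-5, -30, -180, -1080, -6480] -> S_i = -5*6^i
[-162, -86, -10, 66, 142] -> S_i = -162 + 76*i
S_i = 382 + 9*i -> [382, 391, 400, 409, 418]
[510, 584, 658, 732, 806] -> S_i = 510 + 74*i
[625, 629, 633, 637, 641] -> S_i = 625 + 4*i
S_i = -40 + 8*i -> [-40, -32, -24, -16, -8]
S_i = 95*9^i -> [95, 855, 7695, 69255, 623295]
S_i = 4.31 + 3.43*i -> [4.31, 7.74, 11.17, 14.6, 18.03]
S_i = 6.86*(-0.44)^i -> [6.86, -3.02, 1.33, -0.58, 0.26]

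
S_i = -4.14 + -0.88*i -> [-4.14, -5.02, -5.9, -6.78, -7.66]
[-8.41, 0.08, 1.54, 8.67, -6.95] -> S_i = Random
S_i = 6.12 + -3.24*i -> [6.12, 2.88, -0.36, -3.6, -6.84]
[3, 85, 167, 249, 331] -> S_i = 3 + 82*i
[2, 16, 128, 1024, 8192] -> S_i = 2*8^i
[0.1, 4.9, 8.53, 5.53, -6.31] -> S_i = Random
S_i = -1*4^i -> [-1, -4, -16, -64, -256]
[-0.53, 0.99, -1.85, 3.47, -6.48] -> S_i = -0.53*(-1.87)^i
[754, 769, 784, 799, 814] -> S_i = 754 + 15*i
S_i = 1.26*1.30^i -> [1.26, 1.64, 2.13, 2.77, 3.6]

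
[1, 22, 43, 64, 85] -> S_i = 1 + 21*i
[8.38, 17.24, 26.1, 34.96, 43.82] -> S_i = 8.38 + 8.86*i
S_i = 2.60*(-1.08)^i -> [2.6, -2.81, 3.03, -3.28, 3.54]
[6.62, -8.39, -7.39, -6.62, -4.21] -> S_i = Random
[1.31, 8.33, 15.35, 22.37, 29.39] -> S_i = 1.31 + 7.02*i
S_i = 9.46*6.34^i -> [9.46, 59.98, 380.25, 2410.79, 15284.39]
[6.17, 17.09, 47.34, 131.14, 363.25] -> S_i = 6.17*2.77^i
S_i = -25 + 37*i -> [-25, 12, 49, 86, 123]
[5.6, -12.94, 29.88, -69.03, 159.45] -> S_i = 5.60*(-2.31)^i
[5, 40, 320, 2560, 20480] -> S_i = 5*8^i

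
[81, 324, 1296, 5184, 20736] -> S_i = 81*4^i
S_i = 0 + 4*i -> [0, 4, 8, 12, 16]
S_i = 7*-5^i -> [7, -35, 175, -875, 4375]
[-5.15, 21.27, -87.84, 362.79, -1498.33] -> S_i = -5.15*(-4.13)^i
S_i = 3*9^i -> [3, 27, 243, 2187, 19683]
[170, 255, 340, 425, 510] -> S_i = 170 + 85*i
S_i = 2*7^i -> [2, 14, 98, 686, 4802]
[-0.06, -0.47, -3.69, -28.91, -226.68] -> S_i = -0.06*7.84^i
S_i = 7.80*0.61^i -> [7.8, 4.76, 2.9, 1.77, 1.08]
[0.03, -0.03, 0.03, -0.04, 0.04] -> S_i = 0.03*(-1.08)^i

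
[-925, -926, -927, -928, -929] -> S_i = -925 + -1*i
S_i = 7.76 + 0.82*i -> [7.76, 8.58, 9.4, 10.22, 11.04]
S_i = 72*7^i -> [72, 504, 3528, 24696, 172872]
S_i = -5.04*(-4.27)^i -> [-5.04, 21.52, -91.89, 392.39, -1675.49]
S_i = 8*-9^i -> [8, -72, 648, -5832, 52488]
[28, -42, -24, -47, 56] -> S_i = Random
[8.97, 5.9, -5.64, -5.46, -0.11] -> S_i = Random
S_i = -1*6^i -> [-1, -6, -36, -216, -1296]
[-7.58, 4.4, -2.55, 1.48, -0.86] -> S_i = -7.58*(-0.58)^i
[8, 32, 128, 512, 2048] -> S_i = 8*4^i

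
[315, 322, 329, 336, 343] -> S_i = 315 + 7*i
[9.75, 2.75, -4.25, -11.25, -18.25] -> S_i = 9.75 + -7.00*i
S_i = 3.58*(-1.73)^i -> [3.58, -6.19, 10.71, -18.54, 32.07]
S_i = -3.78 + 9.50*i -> [-3.78, 5.72, 15.22, 24.72, 34.22]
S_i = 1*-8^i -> [1, -8, 64, -512, 4096]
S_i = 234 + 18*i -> [234, 252, 270, 288, 306]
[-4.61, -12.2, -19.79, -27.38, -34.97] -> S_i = -4.61 + -7.59*i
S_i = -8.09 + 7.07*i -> [-8.09, -1.02, 6.05, 13.12, 20.19]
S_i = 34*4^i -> [34, 136, 544, 2176, 8704]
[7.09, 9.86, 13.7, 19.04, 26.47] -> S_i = 7.09*1.39^i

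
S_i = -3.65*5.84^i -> [-3.65, -21.32, -124.49, -726.99, -4245.65]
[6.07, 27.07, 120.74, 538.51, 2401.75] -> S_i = 6.07*4.46^i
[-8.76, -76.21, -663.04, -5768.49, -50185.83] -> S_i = -8.76*8.70^i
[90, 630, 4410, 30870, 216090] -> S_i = 90*7^i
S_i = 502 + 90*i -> [502, 592, 682, 772, 862]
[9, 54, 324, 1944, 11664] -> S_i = 9*6^i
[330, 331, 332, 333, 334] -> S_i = 330 + 1*i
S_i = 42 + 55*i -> [42, 97, 152, 207, 262]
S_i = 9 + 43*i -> [9, 52, 95, 138, 181]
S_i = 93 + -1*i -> [93, 92, 91, 90, 89]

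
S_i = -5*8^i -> [-5, -40, -320, -2560, -20480]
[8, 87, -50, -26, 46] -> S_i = Random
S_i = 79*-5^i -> [79, -395, 1975, -9875, 49375]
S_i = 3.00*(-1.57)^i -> [3.0, -4.71, 7.39, -11.61, 18.23]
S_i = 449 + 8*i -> [449, 457, 465, 473, 481]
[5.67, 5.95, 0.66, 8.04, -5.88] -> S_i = Random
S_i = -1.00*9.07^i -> [-1.0, -9.07, -82.26, -746.14, -6767.51]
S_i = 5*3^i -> [5, 15, 45, 135, 405]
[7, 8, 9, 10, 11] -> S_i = 7 + 1*i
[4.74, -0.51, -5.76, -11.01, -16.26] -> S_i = 4.74 + -5.25*i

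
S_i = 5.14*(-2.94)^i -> [5.14, -15.11, 44.43, -130.62, 384.02]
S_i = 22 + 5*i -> [22, 27, 32, 37, 42]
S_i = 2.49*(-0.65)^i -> [2.49, -1.62, 1.05, -0.68, 0.44]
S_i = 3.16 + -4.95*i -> [3.16, -1.79, -6.74, -11.69, -16.64]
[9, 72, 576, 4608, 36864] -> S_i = 9*8^i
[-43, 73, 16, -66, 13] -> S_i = Random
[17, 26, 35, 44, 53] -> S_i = 17 + 9*i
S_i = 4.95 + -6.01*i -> [4.95, -1.06, -7.07, -13.08, -19.09]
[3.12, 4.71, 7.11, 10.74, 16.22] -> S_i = 3.12*1.51^i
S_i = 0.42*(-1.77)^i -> [0.42, -0.74, 1.32, -2.33, 4.12]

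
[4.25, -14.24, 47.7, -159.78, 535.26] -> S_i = 4.25*(-3.35)^i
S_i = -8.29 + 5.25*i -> [-8.29, -3.04, 2.21, 7.46, 12.71]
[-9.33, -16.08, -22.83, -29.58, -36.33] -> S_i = -9.33 + -6.75*i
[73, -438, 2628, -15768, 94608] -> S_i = 73*-6^i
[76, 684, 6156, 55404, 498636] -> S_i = 76*9^i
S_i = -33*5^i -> [-33, -165, -825, -4125, -20625]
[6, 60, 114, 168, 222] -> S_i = 6 + 54*i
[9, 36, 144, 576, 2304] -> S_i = 9*4^i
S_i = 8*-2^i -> [8, -16, 32, -64, 128]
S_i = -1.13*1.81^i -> [-1.13, -2.05, -3.7, -6.7, -12.13]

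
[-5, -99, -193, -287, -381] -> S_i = -5 + -94*i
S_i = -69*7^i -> [-69, -483, -3381, -23667, -165669]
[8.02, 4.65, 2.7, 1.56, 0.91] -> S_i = 8.02*0.58^i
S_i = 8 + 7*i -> [8, 15, 22, 29, 36]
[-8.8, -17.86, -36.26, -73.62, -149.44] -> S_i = -8.80*2.03^i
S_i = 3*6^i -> [3, 18, 108, 648, 3888]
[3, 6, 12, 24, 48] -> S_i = 3*2^i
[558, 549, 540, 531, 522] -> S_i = 558 + -9*i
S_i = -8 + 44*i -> [-8, 36, 80, 124, 168]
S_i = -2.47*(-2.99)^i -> [-2.47, 7.39, -22.08, 66.03, -197.42]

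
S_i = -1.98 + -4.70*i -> [-1.98, -6.68, -11.38, -16.08, -20.78]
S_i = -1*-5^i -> [-1, 5, -25, 125, -625]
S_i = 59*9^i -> [59, 531, 4779, 43011, 387099]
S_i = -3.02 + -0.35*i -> [-3.02, -3.37, -3.72, -4.07, -4.42]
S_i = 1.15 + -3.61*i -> [1.15, -2.46, -6.07, -9.68, -13.29]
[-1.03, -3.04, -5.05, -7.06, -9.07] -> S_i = -1.03 + -2.01*i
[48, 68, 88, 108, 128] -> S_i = 48 + 20*i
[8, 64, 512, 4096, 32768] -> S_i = 8*8^i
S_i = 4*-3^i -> [4, -12, 36, -108, 324]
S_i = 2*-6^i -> [2, -12, 72, -432, 2592]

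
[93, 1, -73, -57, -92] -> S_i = Random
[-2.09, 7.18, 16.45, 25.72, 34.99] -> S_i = -2.09 + 9.27*i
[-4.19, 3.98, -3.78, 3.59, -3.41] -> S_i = -4.19*(-0.95)^i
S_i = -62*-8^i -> [-62, 496, -3968, 31744, -253952]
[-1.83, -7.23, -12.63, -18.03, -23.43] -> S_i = -1.83 + -5.40*i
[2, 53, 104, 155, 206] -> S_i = 2 + 51*i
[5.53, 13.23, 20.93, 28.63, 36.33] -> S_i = 5.53 + 7.70*i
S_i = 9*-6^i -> [9, -54, 324, -1944, 11664]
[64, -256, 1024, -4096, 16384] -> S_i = 64*-4^i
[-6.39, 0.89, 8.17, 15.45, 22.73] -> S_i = -6.39 + 7.28*i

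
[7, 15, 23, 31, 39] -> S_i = 7 + 8*i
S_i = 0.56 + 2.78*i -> [0.56, 3.34, 6.12, 8.9, 11.68]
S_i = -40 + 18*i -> [-40, -22, -4, 14, 32]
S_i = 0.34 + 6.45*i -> [0.34, 6.79, 13.24, 19.69, 26.14]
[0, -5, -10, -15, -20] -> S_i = 0 + -5*i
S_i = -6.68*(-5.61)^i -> [-6.68, 37.47, -210.23, 1179.41, -6616.49]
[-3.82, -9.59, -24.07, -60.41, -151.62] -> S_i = -3.82*2.51^i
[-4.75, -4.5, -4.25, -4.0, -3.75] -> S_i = -4.75 + 0.25*i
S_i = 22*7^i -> [22, 154, 1078, 7546, 52822]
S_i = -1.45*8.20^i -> [-1.45, -11.89, -97.5, -799.48, -6555.77]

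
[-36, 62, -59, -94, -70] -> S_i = Random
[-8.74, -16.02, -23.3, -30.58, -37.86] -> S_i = -8.74 + -7.28*i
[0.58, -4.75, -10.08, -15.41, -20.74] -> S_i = 0.58 + -5.33*i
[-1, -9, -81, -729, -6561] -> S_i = -1*9^i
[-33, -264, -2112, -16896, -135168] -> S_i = -33*8^i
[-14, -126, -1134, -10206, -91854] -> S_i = -14*9^i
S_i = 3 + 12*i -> [3, 15, 27, 39, 51]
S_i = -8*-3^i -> [-8, 24, -72, 216, -648]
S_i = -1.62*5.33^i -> [-1.62, -8.63, -46.02, -245.3, -1307.45]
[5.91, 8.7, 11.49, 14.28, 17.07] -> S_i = 5.91 + 2.79*i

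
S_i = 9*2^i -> [9, 18, 36, 72, 144]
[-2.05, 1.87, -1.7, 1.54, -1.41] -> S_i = -2.05*(-0.91)^i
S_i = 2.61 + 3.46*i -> [2.61, 6.07, 9.53, 12.99, 16.45]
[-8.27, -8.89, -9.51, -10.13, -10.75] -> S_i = -8.27 + -0.62*i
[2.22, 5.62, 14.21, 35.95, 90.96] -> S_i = 2.22*2.53^i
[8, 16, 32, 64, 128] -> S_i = 8*2^i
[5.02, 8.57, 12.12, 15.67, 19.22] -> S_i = 5.02 + 3.55*i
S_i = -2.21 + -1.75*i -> [-2.21, -3.96, -5.71, -7.46, -9.21]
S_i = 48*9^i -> [48, 432, 3888, 34992, 314928]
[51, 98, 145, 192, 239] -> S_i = 51 + 47*i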